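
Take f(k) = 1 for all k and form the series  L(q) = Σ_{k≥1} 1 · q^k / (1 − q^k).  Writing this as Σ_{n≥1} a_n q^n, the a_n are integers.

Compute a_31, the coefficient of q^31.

a_31 = 2

d|31:{31,1}  Σf=1+1=2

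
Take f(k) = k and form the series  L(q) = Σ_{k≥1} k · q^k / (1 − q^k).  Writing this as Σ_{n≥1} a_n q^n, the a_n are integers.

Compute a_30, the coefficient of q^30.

a_30 = 72

n=30: 1·30 2·15 3·10 5·6 6·5 10·3 15·2 30·1  f→[1+2+3+5+6+10+15+30]=72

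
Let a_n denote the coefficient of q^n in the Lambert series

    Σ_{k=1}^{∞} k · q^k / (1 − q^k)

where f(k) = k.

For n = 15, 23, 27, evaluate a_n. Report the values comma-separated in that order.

n=15: 15·1 5·3 3·5 1·15  f→[15+5+3+1]=24
d|23:{23,1}  Σf=23+1=24
[q^27] f(27)=27,f(9)=9,f(3)=3,f(1)=1 ⇒ 40

24, 24, 40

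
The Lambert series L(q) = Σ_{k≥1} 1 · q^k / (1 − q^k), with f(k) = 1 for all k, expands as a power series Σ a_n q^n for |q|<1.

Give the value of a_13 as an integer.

n=13: 13·1 1·13  f→[1+1]=2

a_13 = 2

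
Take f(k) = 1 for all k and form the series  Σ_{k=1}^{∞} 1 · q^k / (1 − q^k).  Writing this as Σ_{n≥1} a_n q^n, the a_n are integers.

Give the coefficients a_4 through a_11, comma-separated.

3, 2, 4, 2, 4, 3, 4, 2

[q^4] f(4)=1,f(2)=1,f(1)=1 ⇒ 3
d|5:{5,1}  Σf=1+1=2
q^6  k|6↦f(k): 1:1 2:1 3:1 6:1  a_6=4
d|7:{1,7}  Σf=1+1=2
q^8  k|8↦f(k): 1:1 2:1 4:1 8:1  a_8=4
n=9: 1·9 3·3 9·1  f→[1+1+1]=3
d|10:{10,5,2,1}  Σf=1+1+1+1=4
n=11: 1·11 11·1  f→[1+1]=2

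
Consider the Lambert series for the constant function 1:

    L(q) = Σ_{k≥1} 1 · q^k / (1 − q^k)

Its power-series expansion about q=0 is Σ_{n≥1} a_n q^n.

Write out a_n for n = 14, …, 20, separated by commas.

4, 4, 5, 2, 6, 2, 6

q^14  k|14↦f(k): 14:1 7:1 2:1 1:1  a_14=4
[q^15] f(15)=1,f(5)=1,f(3)=1,f(1)=1 ⇒ 4
n=16: 1·16 2·8 4·4 8·2 16·1  f→[1+1+1+1+1]=5
[q^17] f(1)=1,f(17)=1 ⇒ 2
q^18  k|18↦f(k): 1:1 2:1 3:1 6:1 9:1 18:1  a_18=6
n=19: 1·19 19·1  f→[1+1]=2
n=20: 1·20 2·10 4·5 5·4 10·2 20·1  f→[1+1+1+1+1+1]=6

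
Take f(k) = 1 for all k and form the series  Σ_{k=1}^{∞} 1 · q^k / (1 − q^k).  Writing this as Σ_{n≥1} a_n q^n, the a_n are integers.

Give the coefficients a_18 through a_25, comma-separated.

6, 2, 6, 4, 4, 2, 8, 3

q^18  k|18↦f(k): 1:1 2:1 3:1 6:1 9:1 18:1  a_18=6
[q^19] f(19)=1,f(1)=1 ⇒ 2
d|20:{20,10,5,4,2,1}  Σf=1+1+1+1+1+1=6
q^21  k|21↦f(k): 21:1 7:1 3:1 1:1  a_21=4
q^22  k|22↦f(k): 1:1 2:1 11:1 22:1  a_22=4
q^23  k|23↦f(k): 1:1 23:1  a_23=2
q^24  k|24↦f(k): 1:1 2:1 3:1 4:1 6:1 8:1 12:1 24:1  a_24=8
[q^25] f(25)=1,f(5)=1,f(1)=1 ⇒ 3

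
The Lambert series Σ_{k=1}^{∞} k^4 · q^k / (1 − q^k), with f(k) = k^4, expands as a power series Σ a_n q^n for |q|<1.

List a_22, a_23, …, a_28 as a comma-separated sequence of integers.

248914, 279842, 358258, 391251, 485554, 538084, 655746

q^22  k|22↦f(k): 1:1 2:16 11:14641 22:234256  a_22=248914
[q^23] f(23)=279841,f(1)=1 ⇒ 279842
d|24:{24,12,8,6,4,3,2,1}  Σf=331776+20736+4096+1296+256+81+16+1=358258
d|25:{25,5,1}  Σf=390625+625+1=391251
q^26  k|26↦f(k): 1:1 2:16 13:28561 26:456976  a_26=485554
[q^27] f(1)=1,f(3)=81,f(9)=6561,f(27)=531441 ⇒ 538084
[q^28] f(28)=614656,f(14)=38416,f(7)=2401,f(4)=256,f(2)=16,f(1)=1 ⇒ 655746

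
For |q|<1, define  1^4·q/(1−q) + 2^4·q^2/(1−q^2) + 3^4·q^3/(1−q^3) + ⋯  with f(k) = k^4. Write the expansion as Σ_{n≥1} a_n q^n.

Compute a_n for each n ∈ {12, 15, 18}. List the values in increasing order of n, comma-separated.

[q^12] f(1)=1,f(2)=16,f(3)=81,f(4)=256,f(6)=1296,f(12)=20736 ⇒ 22386
q^15  k|15↦f(k): 15:50625 5:625 3:81 1:1  a_15=51332
q^18  k|18↦f(k): 18:104976 9:6561 6:1296 3:81 2:16 1:1  a_18=112931

22386, 51332, 112931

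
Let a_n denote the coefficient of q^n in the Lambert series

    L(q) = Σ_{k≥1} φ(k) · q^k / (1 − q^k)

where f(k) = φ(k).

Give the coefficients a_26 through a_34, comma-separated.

d|26:{1,2,13,26}  Σφ=1+1+12+12=26
n=27: 1·27 3·9 9·3 27·1  φ→[1+2+6+18]=27
d|28:{28,14,7,4,2,1}  Σφ=12+6+6+2+1+1=28
n=29: 29·1 1·29  φ→[28+1]=29
[q^30] φ(30)=8,φ(15)=8,φ(10)=4,φ(6)=2,φ(5)=4,φ(3)=2,φ(2)=1,φ(1)=1 ⇒ 30
q^31  k|31↦φ(k): 1:1 31:30  a_31=31
[q^32] φ(1)=1,φ(2)=1,φ(4)=2,φ(8)=4,φ(16)=8,φ(32)=16 ⇒ 32
[q^33] φ(33)=20,φ(11)=10,φ(3)=2,φ(1)=1 ⇒ 33
[q^34] φ(1)=1,φ(2)=1,φ(17)=16,φ(34)=16 ⇒ 34

26, 27, 28, 29, 30, 31, 32, 33, 34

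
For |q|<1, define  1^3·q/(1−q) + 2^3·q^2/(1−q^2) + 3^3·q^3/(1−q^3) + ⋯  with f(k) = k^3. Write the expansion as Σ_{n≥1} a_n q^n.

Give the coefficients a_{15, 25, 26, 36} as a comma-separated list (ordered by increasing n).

n=15: 15·1 5·3 3·5 1·15  f→[3375+125+27+1]=3528
d|25:{1,5,25}  Σf=1+125+15625=15751
q^26  k|26↦f(k): 1:1 2:8 13:2197 26:17576  a_26=19782
d|36:{36,18,12,9,6,4,3,2,1}  Σf=46656+5832+1728+729+216+64+27+8+1=55261

3528, 15751, 19782, 55261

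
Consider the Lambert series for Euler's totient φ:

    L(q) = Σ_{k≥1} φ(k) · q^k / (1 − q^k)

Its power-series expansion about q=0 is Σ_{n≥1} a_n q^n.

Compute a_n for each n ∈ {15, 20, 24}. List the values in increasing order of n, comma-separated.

q^15  k|15↦φ(k): 15:8 5:4 3:2 1:1  a_15=15
[q^20] φ(20)=8,φ(10)=4,φ(5)=4,φ(4)=2,φ(2)=1,φ(1)=1 ⇒ 20
n=24: 1·24 2·12 3·8 4·6 6·4 8·3 12·2 24·1  φ→[1+1+2+2+2+4+4+8]=24

15, 20, 24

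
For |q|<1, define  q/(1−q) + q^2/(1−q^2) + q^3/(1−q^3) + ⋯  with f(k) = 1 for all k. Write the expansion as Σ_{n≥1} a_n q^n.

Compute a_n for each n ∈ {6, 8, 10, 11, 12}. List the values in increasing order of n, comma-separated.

4, 4, 4, 2, 6

q^6  k|6↦f(k): 1:1 2:1 3:1 6:1  a_6=4
q^8  k|8↦f(k): 8:1 4:1 2:1 1:1  a_8=4
d|10:{1,2,5,10}  Σf=1+1+1+1=4
n=11: 1·11 11·1  f→[1+1]=2
q^12  k|12↦f(k): 1:1 2:1 3:1 4:1 6:1 12:1  a_12=6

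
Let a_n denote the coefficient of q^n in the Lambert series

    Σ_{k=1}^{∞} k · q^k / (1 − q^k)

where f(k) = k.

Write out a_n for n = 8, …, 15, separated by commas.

[q^8] f(1)=1,f(2)=2,f(4)=4,f(8)=8 ⇒ 15
[q^9] f(1)=1,f(3)=3,f(9)=9 ⇒ 13
n=10: 10·1 5·2 2·5 1·10  f→[10+5+2+1]=18
n=11: 11·1 1·11  f→[11+1]=12
q^12  k|12↦f(k): 12:12 6:6 4:4 3:3 2:2 1:1  a_12=28
d|13:{13,1}  Σf=13+1=14
q^14  k|14↦f(k): 1:1 2:2 7:7 14:14  a_14=24
q^15  k|15↦f(k): 15:15 5:5 3:3 1:1  a_15=24

15, 13, 18, 12, 28, 14, 24, 24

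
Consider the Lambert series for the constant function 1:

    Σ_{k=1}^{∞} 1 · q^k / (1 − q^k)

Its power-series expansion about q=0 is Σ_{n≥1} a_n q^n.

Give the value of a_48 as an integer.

d|48:{48,24,16,12,8,6,4,3,2,1}  Σf=1+1+1+1+1+1+1+1+1+1=10

a_48 = 10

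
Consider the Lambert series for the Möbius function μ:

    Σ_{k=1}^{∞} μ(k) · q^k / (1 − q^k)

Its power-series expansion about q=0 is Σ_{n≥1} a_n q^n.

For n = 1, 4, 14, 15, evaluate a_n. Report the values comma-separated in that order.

1, 0, 0, 0

[q^1] μ(1)=1 ⇒ 1
q^4  k|4↦μ(k): 1:1 2:-1 4:0  a_4=0
n=14: 1·14 2·7 7·2 14·1  μ→[1+(-1)+(-1)+1]=0
d|15:{1,3,5,15}  Σμ=1+(-1)+(-1)+1=0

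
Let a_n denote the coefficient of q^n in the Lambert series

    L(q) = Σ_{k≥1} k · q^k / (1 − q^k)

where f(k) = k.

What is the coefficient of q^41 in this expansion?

a_41 = 42

q^41  k|41↦f(k): 41:41 1:1  a_41=42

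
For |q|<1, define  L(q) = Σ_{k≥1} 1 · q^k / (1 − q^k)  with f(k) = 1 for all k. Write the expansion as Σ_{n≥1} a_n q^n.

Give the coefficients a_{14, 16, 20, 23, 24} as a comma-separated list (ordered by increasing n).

n=14: 1·14 2·7 7·2 14·1  f→[1+1+1+1]=4
n=16: 16·1 8·2 4·4 2·8 1·16  f→[1+1+1+1+1]=5
n=20: 1·20 2·10 4·5 5·4 10·2 20·1  f→[1+1+1+1+1+1]=6
q^23  k|23↦f(k): 1:1 23:1  a_23=2
q^24  k|24↦f(k): 1:1 2:1 3:1 4:1 6:1 8:1 12:1 24:1  a_24=8

4, 5, 6, 2, 8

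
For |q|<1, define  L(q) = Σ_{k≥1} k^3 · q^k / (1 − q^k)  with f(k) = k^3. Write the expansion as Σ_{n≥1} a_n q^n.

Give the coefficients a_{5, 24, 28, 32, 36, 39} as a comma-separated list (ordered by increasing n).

n=5: 1·5 5·1  f→[1+125]=126
n=24: 24·1 12·2 8·3 6·4 4·6 3·8 2·12 1·24  f→[13824+1728+512+216+64+27+8+1]=16380
[q^28] f(28)=21952,f(14)=2744,f(7)=343,f(4)=64,f(2)=8,f(1)=1 ⇒ 25112
n=32: 32·1 16·2 8·4 4·8 2·16 1·32  f→[32768+4096+512+64+8+1]=37449
n=36: 1·36 2·18 3·12 4·9 6·6 9·4 12·3 18·2 36·1  f→[1+8+27+64+216+729+1728+5832+46656]=55261
q^39  k|39↦f(k): 39:59319 13:2197 3:27 1:1  a_39=61544

126, 16380, 25112, 37449, 55261, 61544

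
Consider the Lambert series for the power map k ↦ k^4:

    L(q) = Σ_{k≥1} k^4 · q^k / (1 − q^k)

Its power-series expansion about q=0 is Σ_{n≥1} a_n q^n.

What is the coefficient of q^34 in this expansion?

a_34 = 1419874

[q^34] f(1)=1,f(2)=16,f(17)=83521,f(34)=1336336 ⇒ 1419874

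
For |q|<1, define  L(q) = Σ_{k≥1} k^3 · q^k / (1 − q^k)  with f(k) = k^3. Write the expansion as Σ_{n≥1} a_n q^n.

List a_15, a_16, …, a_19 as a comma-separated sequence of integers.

d|15:{15,5,3,1}  Σf=3375+125+27+1=3528
q^16  k|16↦f(k): 1:1 2:8 4:64 8:512 16:4096  a_16=4681
n=17: 1·17 17·1  f→[1+4913]=4914
[q^18] f(18)=5832,f(9)=729,f(6)=216,f(3)=27,f(2)=8,f(1)=1 ⇒ 6813
d|19:{19,1}  Σf=6859+1=6860

3528, 4681, 4914, 6813, 6860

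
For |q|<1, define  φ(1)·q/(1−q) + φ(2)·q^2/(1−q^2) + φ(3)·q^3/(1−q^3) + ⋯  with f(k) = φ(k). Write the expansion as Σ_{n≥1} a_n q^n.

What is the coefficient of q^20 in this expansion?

d|20:{1,2,4,5,10,20}  Σφ=1+1+2+4+4+8=20

a_20 = 20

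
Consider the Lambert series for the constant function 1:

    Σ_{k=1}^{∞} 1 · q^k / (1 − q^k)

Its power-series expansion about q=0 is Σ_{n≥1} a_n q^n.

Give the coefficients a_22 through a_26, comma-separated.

4, 2, 8, 3, 4

n=22: 22·1 11·2 2·11 1·22  f→[1+1+1+1]=4
[q^23] f(1)=1,f(23)=1 ⇒ 2
n=24: 1·24 2·12 3·8 4·6 6·4 8·3 12·2 24·1  f→[1+1+1+1+1+1+1+1]=8
n=25: 25·1 5·5 1·25  f→[1+1+1]=3
d|26:{1,2,13,26}  Σf=1+1+1+1=4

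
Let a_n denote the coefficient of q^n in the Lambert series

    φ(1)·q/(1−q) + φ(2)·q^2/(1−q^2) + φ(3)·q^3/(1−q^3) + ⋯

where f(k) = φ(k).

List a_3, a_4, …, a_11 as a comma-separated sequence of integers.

n=3: 1·3 3·1  φ→[1+2]=3
[q^4] φ(4)=2,φ(2)=1,φ(1)=1 ⇒ 4
[q^5] φ(5)=4,φ(1)=1 ⇒ 5
q^6  k|6↦φ(k): 1:1 2:1 3:2 6:2  a_6=6
n=7: 1·7 7·1  φ→[1+6]=7
n=8: 8·1 4·2 2·4 1·8  φ→[4+2+1+1]=8
q^9  k|9↦φ(k): 9:6 3:2 1:1  a_9=9
n=10: 1·10 2·5 5·2 10·1  φ→[1+1+4+4]=10
[q^11] φ(11)=10,φ(1)=1 ⇒ 11

3, 4, 5, 6, 7, 8, 9, 10, 11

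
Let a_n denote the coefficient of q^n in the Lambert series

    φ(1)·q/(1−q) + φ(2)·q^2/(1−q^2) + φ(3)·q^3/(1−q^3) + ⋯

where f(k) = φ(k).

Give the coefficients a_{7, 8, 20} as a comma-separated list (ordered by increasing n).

[q^7] φ(7)=6,φ(1)=1 ⇒ 7
q^8  k|8↦φ(k): 1:1 2:1 4:2 8:4  a_8=8
[q^20] φ(1)=1,φ(2)=1,φ(4)=2,φ(5)=4,φ(10)=4,φ(20)=8 ⇒ 20

7, 8, 20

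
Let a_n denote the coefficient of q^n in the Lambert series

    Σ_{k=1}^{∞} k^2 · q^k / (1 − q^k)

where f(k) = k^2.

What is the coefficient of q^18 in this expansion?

[q^18] f(18)=324,f(9)=81,f(6)=36,f(3)=9,f(2)=4,f(1)=1 ⇒ 455

a_18 = 455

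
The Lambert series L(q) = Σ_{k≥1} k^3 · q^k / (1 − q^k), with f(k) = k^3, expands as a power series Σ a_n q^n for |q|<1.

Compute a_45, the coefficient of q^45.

[q^45] f(45)=91125,f(15)=3375,f(9)=729,f(5)=125,f(3)=27,f(1)=1 ⇒ 95382

a_45 = 95382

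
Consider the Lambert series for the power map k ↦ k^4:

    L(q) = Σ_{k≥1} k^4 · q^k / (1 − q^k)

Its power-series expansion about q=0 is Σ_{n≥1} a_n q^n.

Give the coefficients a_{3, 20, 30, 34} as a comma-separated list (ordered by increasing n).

82, 170898, 872644, 1419874

n=3: 3·1 1·3  f→[81+1]=82
n=20: 20·1 10·2 5·4 4·5 2·10 1·20  f→[160000+10000+625+256+16+1]=170898
[q^30] f(30)=810000,f(15)=50625,f(10)=10000,f(6)=1296,f(5)=625,f(3)=81,f(2)=16,f(1)=1 ⇒ 872644
n=34: 1·34 2·17 17·2 34·1  f→[1+16+83521+1336336]=1419874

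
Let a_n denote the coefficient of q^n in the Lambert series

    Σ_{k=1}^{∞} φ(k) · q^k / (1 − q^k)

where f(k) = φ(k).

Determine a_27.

q^27  k|27↦φ(k): 1:1 3:2 9:6 27:18  a_27=27

a_27 = 27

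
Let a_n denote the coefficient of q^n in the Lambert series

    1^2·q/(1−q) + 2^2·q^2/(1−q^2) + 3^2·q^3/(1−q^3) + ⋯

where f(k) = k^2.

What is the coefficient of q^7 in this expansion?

[q^7] f(1)=1,f(7)=49 ⇒ 50

a_7 = 50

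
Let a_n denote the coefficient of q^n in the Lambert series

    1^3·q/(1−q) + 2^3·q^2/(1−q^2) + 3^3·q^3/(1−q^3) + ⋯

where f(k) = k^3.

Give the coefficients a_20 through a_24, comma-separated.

n=20: 20·1 10·2 5·4 4·5 2·10 1·20  f→[8000+1000+125+64+8+1]=9198
d|21:{21,7,3,1}  Σf=9261+343+27+1=9632
d|22:{1,2,11,22}  Σf=1+8+1331+10648=11988
[q^23] f(1)=1,f(23)=12167 ⇒ 12168
[q^24] f(1)=1,f(2)=8,f(3)=27,f(4)=64,f(6)=216,f(8)=512,f(12)=1728,f(24)=13824 ⇒ 16380

9198, 9632, 11988, 12168, 16380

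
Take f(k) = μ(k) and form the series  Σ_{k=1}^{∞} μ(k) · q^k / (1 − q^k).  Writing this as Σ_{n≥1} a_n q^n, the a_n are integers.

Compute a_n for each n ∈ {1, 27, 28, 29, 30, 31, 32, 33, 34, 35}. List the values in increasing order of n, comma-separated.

1, 0, 0, 0, 0, 0, 0, 0, 0, 0

[q^1] μ(1)=1 ⇒ 1
n=27: 1·27 3·9 9·3 27·1  μ→[1+(-1)+0+0]=0
q^28  k|28↦μ(k): 28:0 14:1 7:-1 4:0 2:-1 1:1  a_28=0
n=29: 1·29 29·1  μ→[1+(-1)]=0
[q^30] μ(30)=-1,μ(15)=1,μ(10)=1,μ(6)=1,μ(5)=-1,μ(3)=-1,μ(2)=-1,μ(1)=1 ⇒ 0
d|31:{1,31}  Σμ=1+(-1)=0
n=32: 1·32 2·16 4·8 8·4 16·2 32·1  μ→[1+(-1)+0+0+0+0]=0
q^33  k|33↦μ(k): 33:1 11:-1 3:-1 1:1  a_33=0
d|34:{34,17,2,1}  Σμ=1+(-1)+(-1)+1=0
d|35:{35,7,5,1}  Σμ=1+(-1)+(-1)+1=0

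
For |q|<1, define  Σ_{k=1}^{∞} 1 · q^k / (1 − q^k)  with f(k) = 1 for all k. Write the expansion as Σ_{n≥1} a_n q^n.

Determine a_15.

a_15 = 4

[q^15] f(1)=1,f(3)=1,f(5)=1,f(15)=1 ⇒ 4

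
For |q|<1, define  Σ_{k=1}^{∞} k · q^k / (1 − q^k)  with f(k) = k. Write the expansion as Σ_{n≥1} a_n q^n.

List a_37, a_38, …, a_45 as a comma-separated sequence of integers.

[q^37] f(1)=1,f(37)=37 ⇒ 38
n=38: 38·1 19·2 2·19 1·38  f→[38+19+2+1]=60
n=39: 39·1 13·3 3·13 1·39  f→[39+13+3+1]=56
[q^40] f(1)=1,f(2)=2,f(4)=4,f(5)=5,f(8)=8,f(10)=10,f(20)=20,f(40)=40 ⇒ 90
d|41:{41,1}  Σf=41+1=42
q^42  k|42↦f(k): 1:1 2:2 3:3 6:6 7:7 14:14 21:21 42:42  a_42=96
[q^43] f(1)=1,f(43)=43 ⇒ 44
d|44:{1,2,4,11,22,44}  Σf=1+2+4+11+22+44=84
q^45  k|45↦f(k): 45:45 15:15 9:9 5:5 3:3 1:1  a_45=78

38, 60, 56, 90, 42, 96, 44, 84, 78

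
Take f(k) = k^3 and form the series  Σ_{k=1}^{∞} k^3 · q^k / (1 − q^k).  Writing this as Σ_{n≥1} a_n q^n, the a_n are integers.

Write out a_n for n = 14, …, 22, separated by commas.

3096, 3528, 4681, 4914, 6813, 6860, 9198, 9632, 11988

n=14: 14·1 7·2 2·7 1·14  f→[2744+343+8+1]=3096
n=15: 1·15 3·5 5·3 15·1  f→[1+27+125+3375]=3528
[q^16] f(16)=4096,f(8)=512,f(4)=64,f(2)=8,f(1)=1 ⇒ 4681
d|17:{1,17}  Σf=1+4913=4914
q^18  k|18↦f(k): 1:1 2:8 3:27 6:216 9:729 18:5832  a_18=6813
d|19:{1,19}  Σf=1+6859=6860
n=20: 20·1 10·2 5·4 4·5 2·10 1·20  f→[8000+1000+125+64+8+1]=9198
n=21: 1·21 3·7 7·3 21·1  f→[1+27+343+9261]=9632
q^22  k|22↦f(k): 22:10648 11:1331 2:8 1:1  a_22=11988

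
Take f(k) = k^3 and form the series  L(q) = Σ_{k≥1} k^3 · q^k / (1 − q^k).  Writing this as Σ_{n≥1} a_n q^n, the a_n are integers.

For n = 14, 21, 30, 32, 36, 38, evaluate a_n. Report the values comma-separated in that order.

d|14:{14,7,2,1}  Σf=2744+343+8+1=3096
n=21: 1·21 3·7 7·3 21·1  f→[1+27+343+9261]=9632
[q^30] f(1)=1,f(2)=8,f(3)=27,f(5)=125,f(6)=216,f(10)=1000,f(15)=3375,f(30)=27000 ⇒ 31752
n=32: 1·32 2·16 4·8 8·4 16·2 32·1  f→[1+8+64+512+4096+32768]=37449
q^36  k|36↦f(k): 1:1 2:8 3:27 4:64 6:216 9:729 12:1728 18:5832 36:46656  a_36=55261
q^38  k|38↦f(k): 38:54872 19:6859 2:8 1:1  a_38=61740

3096, 9632, 31752, 37449, 55261, 61740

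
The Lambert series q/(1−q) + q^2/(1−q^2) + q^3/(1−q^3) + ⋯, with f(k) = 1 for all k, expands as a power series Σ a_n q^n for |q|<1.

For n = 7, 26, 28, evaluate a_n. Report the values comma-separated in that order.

n=7: 7·1 1·7  f→[1+1]=2
n=26: 26·1 13·2 2·13 1·26  f→[1+1+1+1]=4
q^28  k|28↦f(k): 28:1 14:1 7:1 4:1 2:1 1:1  a_28=6

2, 4, 6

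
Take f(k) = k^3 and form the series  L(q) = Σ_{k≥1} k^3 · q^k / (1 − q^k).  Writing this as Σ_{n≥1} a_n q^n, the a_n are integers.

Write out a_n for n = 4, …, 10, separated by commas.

[q^4] f(4)=64,f(2)=8,f(1)=1 ⇒ 73
[q^5] f(1)=1,f(5)=125 ⇒ 126
[q^6] f(6)=216,f(3)=27,f(2)=8,f(1)=1 ⇒ 252
[q^7] f(7)=343,f(1)=1 ⇒ 344
q^8  k|8↦f(k): 1:1 2:8 4:64 8:512  a_8=585
n=9: 1·9 3·3 9·1  f→[1+27+729]=757
n=10: 10·1 5·2 2·5 1·10  f→[1000+125+8+1]=1134

73, 126, 252, 344, 585, 757, 1134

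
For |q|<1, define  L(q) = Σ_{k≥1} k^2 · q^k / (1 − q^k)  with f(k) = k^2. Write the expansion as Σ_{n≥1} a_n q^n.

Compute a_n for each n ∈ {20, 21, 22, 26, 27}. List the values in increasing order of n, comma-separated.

546, 500, 610, 850, 820

q^20  k|20↦f(k): 1:1 2:4 4:16 5:25 10:100 20:400  a_20=546
[q^21] f(21)=441,f(7)=49,f(3)=9,f(1)=1 ⇒ 500
d|22:{22,11,2,1}  Σf=484+121+4+1=610
n=26: 26·1 13·2 2·13 1·26  f→[676+169+4+1]=850
d|27:{27,9,3,1}  Σf=729+81+9+1=820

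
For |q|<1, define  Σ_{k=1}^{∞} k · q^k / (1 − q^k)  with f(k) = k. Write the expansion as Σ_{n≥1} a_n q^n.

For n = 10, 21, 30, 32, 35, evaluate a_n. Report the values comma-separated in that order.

[q^10] f(10)=10,f(5)=5,f(2)=2,f(1)=1 ⇒ 18
n=21: 21·1 7·3 3·7 1·21  f→[21+7+3+1]=32
q^30  k|30↦f(k): 30:30 15:15 10:10 6:6 5:5 3:3 2:2 1:1  a_30=72
q^32  k|32↦f(k): 1:1 2:2 4:4 8:8 16:16 32:32  a_32=63
q^35  k|35↦f(k): 35:35 7:7 5:5 1:1  a_35=48

18, 32, 72, 63, 48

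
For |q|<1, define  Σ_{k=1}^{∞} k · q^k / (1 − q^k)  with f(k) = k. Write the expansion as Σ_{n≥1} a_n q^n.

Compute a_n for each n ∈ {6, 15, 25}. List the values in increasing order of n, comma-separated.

12, 24, 31

[q^6] f(1)=1,f(2)=2,f(3)=3,f(6)=6 ⇒ 12
n=15: 15·1 5·3 3·5 1·15  f→[15+5+3+1]=24
d|25:{25,5,1}  Σf=25+5+1=31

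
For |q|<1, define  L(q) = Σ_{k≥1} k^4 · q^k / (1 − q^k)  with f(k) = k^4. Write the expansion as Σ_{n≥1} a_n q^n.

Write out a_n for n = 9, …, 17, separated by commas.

n=9: 9·1 3·3 1·9  f→[6561+81+1]=6643
[q^10] f(10)=10000,f(5)=625,f(2)=16,f(1)=1 ⇒ 10642
q^11  k|11↦f(k): 1:1 11:14641  a_11=14642
q^12  k|12↦f(k): 1:1 2:16 3:81 4:256 6:1296 12:20736  a_12=22386
q^13  k|13↦f(k): 1:1 13:28561  a_13=28562
[q^14] f(1)=1,f(2)=16,f(7)=2401,f(14)=38416 ⇒ 40834
q^15  k|15↦f(k): 1:1 3:81 5:625 15:50625  a_15=51332
[q^16] f(1)=1,f(2)=16,f(4)=256,f(8)=4096,f(16)=65536 ⇒ 69905
d|17:{17,1}  Σf=83521+1=83522

6643, 10642, 14642, 22386, 28562, 40834, 51332, 69905, 83522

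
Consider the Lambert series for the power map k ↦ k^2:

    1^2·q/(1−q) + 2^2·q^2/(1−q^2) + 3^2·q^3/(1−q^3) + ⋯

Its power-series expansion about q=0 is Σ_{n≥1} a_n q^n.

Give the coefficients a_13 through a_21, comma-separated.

170, 250, 260, 341, 290, 455, 362, 546, 500

d|13:{1,13}  Σf=1+169=170
n=14: 1·14 2·7 7·2 14·1  f→[1+4+49+196]=250
n=15: 15·1 5·3 3·5 1·15  f→[225+25+9+1]=260
n=16: 1·16 2·8 4·4 8·2 16·1  f→[1+4+16+64+256]=341
[q^17] f(17)=289,f(1)=1 ⇒ 290
[q^18] f(1)=1,f(2)=4,f(3)=9,f(6)=36,f(9)=81,f(18)=324 ⇒ 455
q^19  k|19↦f(k): 19:361 1:1  a_19=362
q^20  k|20↦f(k): 1:1 2:4 4:16 5:25 10:100 20:400  a_20=546
q^21  k|21↦f(k): 21:441 7:49 3:9 1:1  a_21=500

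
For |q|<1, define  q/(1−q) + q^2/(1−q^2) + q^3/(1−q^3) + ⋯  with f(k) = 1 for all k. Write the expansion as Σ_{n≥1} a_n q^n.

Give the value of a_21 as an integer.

a_21 = 4

d|21:{1,3,7,21}  Σf=1+1+1+1=4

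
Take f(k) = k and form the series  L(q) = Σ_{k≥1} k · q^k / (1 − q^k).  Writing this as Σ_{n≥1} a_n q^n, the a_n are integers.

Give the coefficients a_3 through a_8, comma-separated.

q^3  k|3↦f(k): 3:3 1:1  a_3=4
d|4:{1,2,4}  Σf=1+2+4=7
d|5:{1,5}  Σf=1+5=6
[q^6] f(1)=1,f(2)=2,f(3)=3,f(6)=6 ⇒ 12
n=7: 7·1 1·7  f→[7+1]=8
n=8: 8·1 4·2 2·4 1·8  f→[8+4+2+1]=15

4, 7, 6, 12, 8, 15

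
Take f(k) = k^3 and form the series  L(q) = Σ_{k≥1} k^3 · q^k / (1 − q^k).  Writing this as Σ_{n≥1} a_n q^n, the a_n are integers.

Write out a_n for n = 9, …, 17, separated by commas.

757, 1134, 1332, 2044, 2198, 3096, 3528, 4681, 4914

[q^9] f(9)=729,f(3)=27,f(1)=1 ⇒ 757
q^10  k|10↦f(k): 1:1 2:8 5:125 10:1000  a_10=1134
[q^11] f(1)=1,f(11)=1331 ⇒ 1332
q^12  k|12↦f(k): 12:1728 6:216 4:64 3:27 2:8 1:1  a_12=2044
q^13  k|13↦f(k): 13:2197 1:1  a_13=2198
q^14  k|14↦f(k): 1:1 2:8 7:343 14:2744  a_14=3096
n=15: 1·15 3·5 5·3 15·1  f→[1+27+125+3375]=3528
q^16  k|16↦f(k): 16:4096 8:512 4:64 2:8 1:1  a_16=4681
n=17: 17·1 1·17  f→[4913+1]=4914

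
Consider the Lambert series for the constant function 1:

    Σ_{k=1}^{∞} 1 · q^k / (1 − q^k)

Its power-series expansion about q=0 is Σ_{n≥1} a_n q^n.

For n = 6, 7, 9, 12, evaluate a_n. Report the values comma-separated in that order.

4, 2, 3, 6

n=6: 1·6 2·3 3·2 6·1  f→[1+1+1+1]=4
d|7:{1,7}  Σf=1+1=2
[q^9] f(1)=1,f(3)=1,f(9)=1 ⇒ 3
q^12  k|12↦f(k): 1:1 2:1 3:1 4:1 6:1 12:1  a_12=6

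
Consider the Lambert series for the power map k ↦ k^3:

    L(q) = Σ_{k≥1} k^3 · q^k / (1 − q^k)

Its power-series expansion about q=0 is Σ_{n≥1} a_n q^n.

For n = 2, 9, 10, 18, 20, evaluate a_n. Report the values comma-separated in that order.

d|2:{1,2}  Σf=1+8=9
d|9:{1,3,9}  Σf=1+27+729=757
n=10: 1·10 2·5 5·2 10·1  f→[1+8+125+1000]=1134
q^18  k|18↦f(k): 18:5832 9:729 6:216 3:27 2:8 1:1  a_18=6813
[q^20] f(20)=8000,f(10)=1000,f(5)=125,f(4)=64,f(2)=8,f(1)=1 ⇒ 9198

9, 757, 1134, 6813, 9198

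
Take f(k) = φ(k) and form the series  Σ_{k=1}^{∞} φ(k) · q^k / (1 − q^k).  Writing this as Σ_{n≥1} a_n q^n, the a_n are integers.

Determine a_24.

n=24: 1·24 2·12 3·8 4·6 6·4 8·3 12·2 24·1  φ→[1+1+2+2+2+4+4+8]=24

a_24 = 24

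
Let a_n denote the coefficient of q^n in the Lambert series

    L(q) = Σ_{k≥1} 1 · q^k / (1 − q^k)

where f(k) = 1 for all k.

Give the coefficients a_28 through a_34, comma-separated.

6, 2, 8, 2, 6, 4, 4

[q^28] f(28)=1,f(14)=1,f(7)=1,f(4)=1,f(2)=1,f(1)=1 ⇒ 6
[q^29] f(29)=1,f(1)=1 ⇒ 2
[q^30] f(30)=1,f(15)=1,f(10)=1,f(6)=1,f(5)=1,f(3)=1,f(2)=1,f(1)=1 ⇒ 8
n=31: 1·31 31·1  f→[1+1]=2
q^32  k|32↦f(k): 32:1 16:1 8:1 4:1 2:1 1:1  a_32=6
n=33: 33·1 11·3 3·11 1·33  f→[1+1+1+1]=4
q^34  k|34↦f(k): 34:1 17:1 2:1 1:1  a_34=4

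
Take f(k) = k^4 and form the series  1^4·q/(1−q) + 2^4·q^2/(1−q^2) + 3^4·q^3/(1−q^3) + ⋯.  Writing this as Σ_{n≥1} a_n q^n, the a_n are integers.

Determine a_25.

a_25 = 391251

q^25  k|25↦f(k): 25:390625 5:625 1:1  a_25=391251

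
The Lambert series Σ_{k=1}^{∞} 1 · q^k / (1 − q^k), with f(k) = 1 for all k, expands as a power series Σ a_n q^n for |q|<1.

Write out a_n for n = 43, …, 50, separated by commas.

2, 6, 6, 4, 2, 10, 3, 6

d|43:{1,43}  Σf=1+1=2
n=44: 1·44 2·22 4·11 11·4 22·2 44·1  f→[1+1+1+1+1+1]=6
q^45  k|45↦f(k): 1:1 3:1 5:1 9:1 15:1 45:1  a_45=6
[q^46] f(46)=1,f(23)=1,f(2)=1,f(1)=1 ⇒ 4
[q^47] f(1)=1,f(47)=1 ⇒ 2
n=48: 48·1 24·2 16·3 12·4 8·6 6·8 4·12 3·16 2·24 1·48  f→[1+1+1+1+1+1+1+1+1+1]=10
[q^49] f(1)=1,f(7)=1,f(49)=1 ⇒ 3
[q^50] f(1)=1,f(2)=1,f(5)=1,f(10)=1,f(25)=1,f(50)=1 ⇒ 6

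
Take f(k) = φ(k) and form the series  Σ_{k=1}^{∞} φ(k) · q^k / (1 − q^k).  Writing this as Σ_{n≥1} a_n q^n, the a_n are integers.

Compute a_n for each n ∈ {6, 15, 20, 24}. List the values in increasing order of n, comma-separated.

[q^6] φ(6)=2,φ(3)=2,φ(2)=1,φ(1)=1 ⇒ 6
d|15:{1,3,5,15}  Σφ=1+2+4+8=15
q^20  k|20↦φ(k): 1:1 2:1 4:2 5:4 10:4 20:8  a_20=20
[q^24] φ(1)=1,φ(2)=1,φ(3)=2,φ(4)=2,φ(6)=2,φ(8)=4,φ(12)=4,φ(24)=8 ⇒ 24

6, 15, 20, 24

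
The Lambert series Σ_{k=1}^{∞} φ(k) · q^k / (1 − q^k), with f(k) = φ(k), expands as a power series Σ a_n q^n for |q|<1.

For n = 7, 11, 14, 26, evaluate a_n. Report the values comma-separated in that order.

n=7: 1·7 7·1  φ→[1+6]=7
n=11: 11·1 1·11  φ→[10+1]=11
d|14:{1,2,7,14}  Σφ=1+1+6+6=14
[q^26] φ(1)=1,φ(2)=1,φ(13)=12,φ(26)=12 ⇒ 26

7, 11, 14, 26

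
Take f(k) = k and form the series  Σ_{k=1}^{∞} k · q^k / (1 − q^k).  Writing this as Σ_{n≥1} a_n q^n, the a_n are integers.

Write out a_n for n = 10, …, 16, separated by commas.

18, 12, 28, 14, 24, 24, 31

q^10  k|10↦f(k): 10:10 5:5 2:2 1:1  a_10=18
d|11:{1,11}  Σf=1+11=12
q^12  k|12↦f(k): 1:1 2:2 3:3 4:4 6:6 12:12  a_12=28
[q^13] f(13)=13,f(1)=1 ⇒ 14
d|14:{14,7,2,1}  Σf=14+7+2+1=24
[q^15] f(1)=1,f(3)=3,f(5)=5,f(15)=15 ⇒ 24
q^16  k|16↦f(k): 16:16 8:8 4:4 2:2 1:1  a_16=31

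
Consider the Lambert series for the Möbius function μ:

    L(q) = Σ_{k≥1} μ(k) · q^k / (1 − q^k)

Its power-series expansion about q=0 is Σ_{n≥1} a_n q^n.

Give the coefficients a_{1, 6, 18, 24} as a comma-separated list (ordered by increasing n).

1, 0, 0, 0

d|1:{1}  Σμ=1=1
d|6:{6,3,2,1}  Σμ=1+(-1)+(-1)+1=0
d|18:{1,2,3,6,9,18}  Σμ=1+(-1)+(-1)+1+0+0=0
q^24  k|24↦μ(k): 1:1 2:-1 3:-1 4:0 6:1 8:0 12:0 24:0  a_24=0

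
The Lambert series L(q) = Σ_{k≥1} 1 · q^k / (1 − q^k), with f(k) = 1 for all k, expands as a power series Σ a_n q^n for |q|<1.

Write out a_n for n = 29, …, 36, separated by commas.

d|29:{1,29}  Σf=1+1=2
d|30:{1,2,3,5,6,10,15,30}  Σf=1+1+1+1+1+1+1+1=8
d|31:{31,1}  Σf=1+1=2
[q^32] f(1)=1,f(2)=1,f(4)=1,f(8)=1,f(16)=1,f(32)=1 ⇒ 6
n=33: 33·1 11·3 3·11 1·33  f→[1+1+1+1]=4
[q^34] f(1)=1,f(2)=1,f(17)=1,f(34)=1 ⇒ 4
d|35:{1,5,7,35}  Σf=1+1+1+1=4
q^36  k|36↦f(k): 36:1 18:1 12:1 9:1 6:1 4:1 3:1 2:1 1:1  a_36=9

2, 8, 2, 6, 4, 4, 4, 9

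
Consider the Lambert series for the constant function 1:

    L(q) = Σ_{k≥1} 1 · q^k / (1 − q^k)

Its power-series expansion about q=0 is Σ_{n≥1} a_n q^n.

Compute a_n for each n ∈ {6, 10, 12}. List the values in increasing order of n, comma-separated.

4, 4, 6

d|6:{1,2,3,6}  Σf=1+1+1+1=4
[q^10] f(10)=1,f(5)=1,f(2)=1,f(1)=1 ⇒ 4
[q^12] f(12)=1,f(6)=1,f(4)=1,f(3)=1,f(2)=1,f(1)=1 ⇒ 6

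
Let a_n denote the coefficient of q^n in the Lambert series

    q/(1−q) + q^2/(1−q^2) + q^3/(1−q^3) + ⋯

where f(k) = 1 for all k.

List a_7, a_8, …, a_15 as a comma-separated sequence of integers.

2, 4, 3, 4, 2, 6, 2, 4, 4

d|7:{7,1}  Σf=1+1=2
d|8:{1,2,4,8}  Σf=1+1+1+1=4
q^9  k|9↦f(k): 9:1 3:1 1:1  a_9=3
d|10:{1,2,5,10}  Σf=1+1+1+1=4
[q^11] f(1)=1,f(11)=1 ⇒ 2
d|12:{12,6,4,3,2,1}  Σf=1+1+1+1+1+1=6
d|13:{13,1}  Σf=1+1=2
q^14  k|14↦f(k): 14:1 7:1 2:1 1:1  a_14=4
[q^15] f(15)=1,f(5)=1,f(3)=1,f(1)=1 ⇒ 4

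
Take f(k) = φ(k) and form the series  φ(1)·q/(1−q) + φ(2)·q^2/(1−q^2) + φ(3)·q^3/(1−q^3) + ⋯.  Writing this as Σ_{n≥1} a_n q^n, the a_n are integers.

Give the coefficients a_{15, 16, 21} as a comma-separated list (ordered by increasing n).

q^15  k|15↦φ(k): 1:1 3:2 5:4 15:8  a_15=15
[q^16] φ(1)=1,φ(2)=1,φ(4)=2,φ(8)=4,φ(16)=8 ⇒ 16
d|21:{21,7,3,1}  Σφ=12+6+2+1=21

15, 16, 21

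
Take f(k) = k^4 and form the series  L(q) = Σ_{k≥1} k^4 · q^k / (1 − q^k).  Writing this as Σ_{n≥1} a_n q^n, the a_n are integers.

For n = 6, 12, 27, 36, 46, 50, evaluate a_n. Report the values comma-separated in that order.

q^6  k|6↦f(k): 1:1 2:16 3:81 6:1296  a_6=1394
d|12:{12,6,4,3,2,1}  Σf=20736+1296+256+81+16+1=22386
[q^27] f(1)=1,f(3)=81,f(9)=6561,f(27)=531441 ⇒ 538084
d|36:{36,18,12,9,6,4,3,2,1}  Σf=1679616+104976+20736+6561+1296+256+81+16+1=1813539
n=46: 46·1 23·2 2·23 1·46  f→[4477456+279841+16+1]=4757314
[q^50] f(1)=1,f(2)=16,f(5)=625,f(10)=10000,f(25)=390625,f(50)=6250000 ⇒ 6651267

1394, 22386, 538084, 1813539, 4757314, 6651267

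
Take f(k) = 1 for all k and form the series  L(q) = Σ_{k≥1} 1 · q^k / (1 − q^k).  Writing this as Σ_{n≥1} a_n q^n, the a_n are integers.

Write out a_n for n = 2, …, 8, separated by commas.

2, 2, 3, 2, 4, 2, 4

[q^2] f(2)=1,f(1)=1 ⇒ 2
q^3  k|3↦f(k): 3:1 1:1  a_3=2
n=4: 1·4 2·2 4·1  f→[1+1+1]=3
q^5  k|5↦f(k): 5:1 1:1  a_5=2
n=6: 1·6 2·3 3·2 6·1  f→[1+1+1+1]=4
[q^7] f(1)=1,f(7)=1 ⇒ 2
q^8  k|8↦f(k): 8:1 4:1 2:1 1:1  a_8=4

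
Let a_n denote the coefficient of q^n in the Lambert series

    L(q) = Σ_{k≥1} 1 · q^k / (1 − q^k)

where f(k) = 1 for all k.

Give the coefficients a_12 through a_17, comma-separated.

[q^12] f(1)=1,f(2)=1,f(3)=1,f(4)=1,f(6)=1,f(12)=1 ⇒ 6
n=13: 1·13 13·1  f→[1+1]=2
d|14:{1,2,7,14}  Σf=1+1+1+1=4
[q^15] f(15)=1,f(5)=1,f(3)=1,f(1)=1 ⇒ 4
d|16:{1,2,4,8,16}  Σf=1+1+1+1+1=5
n=17: 1·17 17·1  f→[1+1]=2

6, 2, 4, 4, 5, 2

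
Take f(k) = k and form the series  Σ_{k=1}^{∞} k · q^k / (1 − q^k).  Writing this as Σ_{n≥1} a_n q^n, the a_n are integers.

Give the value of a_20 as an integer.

a_20 = 42

n=20: 1·20 2·10 4·5 5·4 10·2 20·1  f→[1+2+4+5+10+20]=42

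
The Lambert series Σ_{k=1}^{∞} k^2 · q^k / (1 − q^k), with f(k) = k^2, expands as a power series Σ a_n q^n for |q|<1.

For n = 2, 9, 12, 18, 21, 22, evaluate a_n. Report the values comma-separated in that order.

d|2:{2,1}  Σf=4+1=5
[q^9] f(9)=81,f(3)=9,f(1)=1 ⇒ 91
q^12  k|12↦f(k): 12:144 6:36 4:16 3:9 2:4 1:1  a_12=210
n=18: 18·1 9·2 6·3 3·6 2·9 1·18  f→[324+81+36+9+4+1]=455
d|21:{21,7,3,1}  Σf=441+49+9+1=500
[q^22] f(22)=484,f(11)=121,f(2)=4,f(1)=1 ⇒ 610

5, 91, 210, 455, 500, 610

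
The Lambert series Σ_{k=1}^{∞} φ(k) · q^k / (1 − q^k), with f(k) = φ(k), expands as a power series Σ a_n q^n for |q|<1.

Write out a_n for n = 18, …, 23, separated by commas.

q^18  k|18↦φ(k): 18:6 9:6 6:2 3:2 2:1 1:1  a_18=18
n=19: 19·1 1·19  φ→[18+1]=19
[q^20] φ(1)=1,φ(2)=1,φ(4)=2,φ(5)=4,φ(10)=4,φ(20)=8 ⇒ 20
[q^21] φ(21)=12,φ(7)=6,φ(3)=2,φ(1)=1 ⇒ 21
q^22  k|22↦φ(k): 22:10 11:10 2:1 1:1  a_22=22
q^23  k|23↦φ(k): 23:22 1:1  a_23=23

18, 19, 20, 21, 22, 23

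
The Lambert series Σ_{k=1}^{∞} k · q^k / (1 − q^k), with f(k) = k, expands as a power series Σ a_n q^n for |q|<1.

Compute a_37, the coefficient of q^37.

a_37 = 38

q^37  k|37↦f(k): 37:37 1:1  a_37=38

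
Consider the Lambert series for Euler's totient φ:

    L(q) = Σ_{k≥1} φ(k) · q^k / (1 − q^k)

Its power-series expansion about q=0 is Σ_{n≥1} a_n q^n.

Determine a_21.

[q^21] φ(21)=12,φ(7)=6,φ(3)=2,φ(1)=1 ⇒ 21

a_21 = 21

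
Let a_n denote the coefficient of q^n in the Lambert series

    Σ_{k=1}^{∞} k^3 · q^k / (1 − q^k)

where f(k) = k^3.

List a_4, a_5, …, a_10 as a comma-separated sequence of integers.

[q^4] f(1)=1,f(2)=8,f(4)=64 ⇒ 73
d|5:{5,1}  Σf=125+1=126
n=6: 6·1 3·2 2·3 1·6  f→[216+27+8+1]=252
q^7  k|7↦f(k): 7:343 1:1  a_7=344
q^8  k|8↦f(k): 1:1 2:8 4:64 8:512  a_8=585
[q^9] f(9)=729,f(3)=27,f(1)=1 ⇒ 757
[q^10] f(1)=1,f(2)=8,f(5)=125,f(10)=1000 ⇒ 1134

73, 126, 252, 344, 585, 757, 1134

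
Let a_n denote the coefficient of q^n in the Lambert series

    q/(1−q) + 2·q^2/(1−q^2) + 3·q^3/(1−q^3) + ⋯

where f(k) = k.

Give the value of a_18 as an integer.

a_18 = 39

d|18:{1,2,3,6,9,18}  Σf=1+2+3+6+9+18=39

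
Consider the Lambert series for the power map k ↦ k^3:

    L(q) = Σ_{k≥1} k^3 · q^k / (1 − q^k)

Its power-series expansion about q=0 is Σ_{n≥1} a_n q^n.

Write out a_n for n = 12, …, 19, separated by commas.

2044, 2198, 3096, 3528, 4681, 4914, 6813, 6860

d|12:{12,6,4,3,2,1}  Σf=1728+216+64+27+8+1=2044
n=13: 13·1 1·13  f→[2197+1]=2198
d|14:{1,2,7,14}  Σf=1+8+343+2744=3096
n=15: 15·1 5·3 3·5 1·15  f→[3375+125+27+1]=3528
n=16: 1·16 2·8 4·4 8·2 16·1  f→[1+8+64+512+4096]=4681
d|17:{17,1}  Σf=4913+1=4914
n=18: 1·18 2·9 3·6 6·3 9·2 18·1  f→[1+8+27+216+729+5832]=6813
[q^19] f(19)=6859,f(1)=1 ⇒ 6860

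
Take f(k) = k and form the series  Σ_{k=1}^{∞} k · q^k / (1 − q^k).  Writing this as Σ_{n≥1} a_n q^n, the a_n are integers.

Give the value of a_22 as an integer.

a_22 = 36

d|22:{1,2,11,22}  Σf=1+2+11+22=36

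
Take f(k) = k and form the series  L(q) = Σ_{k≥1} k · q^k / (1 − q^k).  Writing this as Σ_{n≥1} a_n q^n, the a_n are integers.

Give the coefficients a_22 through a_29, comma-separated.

d|22:{22,11,2,1}  Σf=22+11+2+1=36
d|23:{23,1}  Σf=23+1=24
[q^24] f(1)=1,f(2)=2,f(3)=3,f(4)=4,f(6)=6,f(8)=8,f(12)=12,f(24)=24 ⇒ 60
n=25: 1·25 5·5 25·1  f→[1+5+25]=31
n=26: 1·26 2·13 13·2 26·1  f→[1+2+13+26]=42
n=27: 27·1 9·3 3·9 1·27  f→[27+9+3+1]=40
n=28: 28·1 14·2 7·4 4·7 2·14 1·28  f→[28+14+7+4+2+1]=56
[q^29] f(1)=1,f(29)=29 ⇒ 30

36, 24, 60, 31, 42, 40, 56, 30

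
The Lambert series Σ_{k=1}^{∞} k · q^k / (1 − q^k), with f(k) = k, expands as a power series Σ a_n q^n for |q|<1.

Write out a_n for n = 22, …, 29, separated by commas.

n=22: 1·22 2·11 11·2 22·1  f→[1+2+11+22]=36
[q^23] f(23)=23,f(1)=1 ⇒ 24
[q^24] f(24)=24,f(12)=12,f(8)=8,f(6)=6,f(4)=4,f(3)=3,f(2)=2,f(1)=1 ⇒ 60
d|25:{25,5,1}  Σf=25+5+1=31
n=26: 26·1 13·2 2·13 1·26  f→[26+13+2+1]=42
n=27: 1·27 3·9 9·3 27·1  f→[1+3+9+27]=40
n=28: 1·28 2·14 4·7 7·4 14·2 28·1  f→[1+2+4+7+14+28]=56
d|29:{29,1}  Σf=29+1=30

36, 24, 60, 31, 42, 40, 56, 30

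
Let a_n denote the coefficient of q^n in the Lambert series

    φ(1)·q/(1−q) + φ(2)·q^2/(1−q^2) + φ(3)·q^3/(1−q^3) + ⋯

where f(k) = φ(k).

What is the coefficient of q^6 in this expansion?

n=6: 6·1 3·2 2·3 1·6  φ→[2+2+1+1]=6

a_6 = 6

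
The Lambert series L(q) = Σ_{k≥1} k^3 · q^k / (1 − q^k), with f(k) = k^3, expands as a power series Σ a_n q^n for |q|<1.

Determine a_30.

a_30 = 31752

d|30:{30,15,10,6,5,3,2,1}  Σf=27000+3375+1000+216+125+27+8+1=31752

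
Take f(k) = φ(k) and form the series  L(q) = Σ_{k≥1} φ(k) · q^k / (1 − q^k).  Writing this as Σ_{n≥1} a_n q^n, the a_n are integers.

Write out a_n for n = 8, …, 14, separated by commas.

q^8  k|8↦φ(k): 1:1 2:1 4:2 8:4  a_8=8
n=9: 9·1 3·3 1·9  φ→[6+2+1]=9
q^10  k|10↦φ(k): 10:4 5:4 2:1 1:1  a_10=10
[q^11] φ(1)=1,φ(11)=10 ⇒ 11
[q^12] φ(1)=1,φ(2)=1,φ(3)=2,φ(4)=2,φ(6)=2,φ(12)=4 ⇒ 12
d|13:{13,1}  Σφ=12+1=13
[q^14] φ(14)=6,φ(7)=6,φ(2)=1,φ(1)=1 ⇒ 14

8, 9, 10, 11, 12, 13, 14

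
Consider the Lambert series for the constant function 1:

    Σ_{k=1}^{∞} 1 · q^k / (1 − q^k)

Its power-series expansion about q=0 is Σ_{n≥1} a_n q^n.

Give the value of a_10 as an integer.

d|10:{10,5,2,1}  Σf=1+1+1+1=4

a_10 = 4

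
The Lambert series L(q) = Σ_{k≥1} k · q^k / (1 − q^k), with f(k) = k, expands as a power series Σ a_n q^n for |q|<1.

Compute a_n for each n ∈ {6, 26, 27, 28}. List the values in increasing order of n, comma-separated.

[q^6] f(6)=6,f(3)=3,f(2)=2,f(1)=1 ⇒ 12
[q^26] f(1)=1,f(2)=2,f(13)=13,f(26)=26 ⇒ 42
n=27: 1·27 3·9 9·3 27·1  f→[1+3+9+27]=40
[q^28] f(1)=1,f(2)=2,f(4)=4,f(7)=7,f(14)=14,f(28)=28 ⇒ 56

12, 42, 40, 56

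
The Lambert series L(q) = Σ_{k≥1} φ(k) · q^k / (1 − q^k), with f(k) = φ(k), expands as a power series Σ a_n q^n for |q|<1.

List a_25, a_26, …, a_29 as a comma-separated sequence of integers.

q^25  k|25↦φ(k): 25:20 5:4 1:1  a_25=25
[q^26] φ(1)=1,φ(2)=1,φ(13)=12,φ(26)=12 ⇒ 26
q^27  k|27↦φ(k): 27:18 9:6 3:2 1:1  a_27=27
d|28:{28,14,7,4,2,1}  Σφ=12+6+6+2+1+1=28
d|29:{29,1}  Σφ=28+1=29

25, 26, 27, 28, 29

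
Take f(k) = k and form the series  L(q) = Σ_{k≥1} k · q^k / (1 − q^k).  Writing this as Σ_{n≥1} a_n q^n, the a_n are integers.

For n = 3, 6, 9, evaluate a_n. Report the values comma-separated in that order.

q^3  k|3↦f(k): 3:3 1:1  a_3=4
d|6:{6,3,2,1}  Σf=6+3+2+1=12
n=9: 1·9 3·3 9·1  f→[1+3+9]=13

4, 12, 13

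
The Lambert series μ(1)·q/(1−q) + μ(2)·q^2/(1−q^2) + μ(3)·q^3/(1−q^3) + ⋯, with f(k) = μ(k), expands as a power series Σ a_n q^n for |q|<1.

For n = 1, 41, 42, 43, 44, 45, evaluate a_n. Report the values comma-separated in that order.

q^1  k|1↦μ(k): 1:1  a_1=1
d|41:{41,1}  Σμ=(-1)+1=0
[q^42] μ(42)=-1,μ(21)=1,μ(14)=1,μ(7)=-1,μ(6)=1,μ(3)=-1,μ(2)=-1,μ(1)=1 ⇒ 0
q^43  k|43↦μ(k): 1:1 43:-1  a_43=0
[q^44] μ(44)=0,μ(22)=1,μ(11)=-1,μ(4)=0,μ(2)=-1,μ(1)=1 ⇒ 0
n=45: 1·45 3·15 5·9 9·5 15·3 45·1  μ→[1+(-1)+(-1)+0+1+0]=0

1, 0, 0, 0, 0, 0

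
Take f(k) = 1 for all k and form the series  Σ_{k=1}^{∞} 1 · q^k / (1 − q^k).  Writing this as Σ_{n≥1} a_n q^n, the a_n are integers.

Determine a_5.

a_5 = 2

[q^5] f(1)=1,f(5)=1 ⇒ 2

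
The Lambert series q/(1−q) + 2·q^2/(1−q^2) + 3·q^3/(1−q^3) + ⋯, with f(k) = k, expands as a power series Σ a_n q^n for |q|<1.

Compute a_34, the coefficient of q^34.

d|34:{34,17,2,1}  Σf=34+17+2+1=54

a_34 = 54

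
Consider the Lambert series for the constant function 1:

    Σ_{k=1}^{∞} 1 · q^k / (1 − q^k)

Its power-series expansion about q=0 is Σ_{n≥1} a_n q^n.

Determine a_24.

a_24 = 8

d|24:{1,2,3,4,6,8,12,24}  Σf=1+1+1+1+1+1+1+1=8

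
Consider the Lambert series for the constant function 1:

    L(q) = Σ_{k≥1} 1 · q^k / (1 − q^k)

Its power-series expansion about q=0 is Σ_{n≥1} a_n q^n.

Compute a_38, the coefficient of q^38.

n=38: 1·38 2·19 19·2 38·1  f→[1+1+1+1]=4

a_38 = 4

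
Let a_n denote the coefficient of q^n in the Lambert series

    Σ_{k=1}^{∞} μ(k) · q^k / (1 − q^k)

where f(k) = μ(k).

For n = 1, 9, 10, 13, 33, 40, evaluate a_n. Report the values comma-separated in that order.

1, 0, 0, 0, 0, 0

[q^1] μ(1)=1 ⇒ 1
n=9: 1·9 3·3 9·1  μ→[1+(-1)+0]=0
n=10: 1·10 2·5 5·2 10·1  μ→[1+(-1)+(-1)+1]=0
q^13  k|13↦μ(k): 1:1 13:-1  a_13=0
[q^33] μ(33)=1,μ(11)=-1,μ(3)=-1,μ(1)=1 ⇒ 0
q^40  k|40↦μ(k): 1:1 2:-1 4:0 5:-1 8:0 10:1 20:0 40:0  a_40=0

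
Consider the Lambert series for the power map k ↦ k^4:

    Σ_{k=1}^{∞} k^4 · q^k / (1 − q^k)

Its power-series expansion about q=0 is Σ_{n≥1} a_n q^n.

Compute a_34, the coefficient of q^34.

[q^34] f(1)=1,f(2)=16,f(17)=83521,f(34)=1336336 ⇒ 1419874

a_34 = 1419874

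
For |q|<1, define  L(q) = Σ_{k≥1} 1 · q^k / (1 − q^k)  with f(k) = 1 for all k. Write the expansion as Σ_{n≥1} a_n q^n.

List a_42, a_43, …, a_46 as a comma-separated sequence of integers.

d|42:{1,2,3,6,7,14,21,42}  Σf=1+1+1+1+1+1+1+1=8
d|43:{1,43}  Σf=1+1=2
n=44: 1·44 2·22 4·11 11·4 22·2 44·1  f→[1+1+1+1+1+1]=6
d|45:{1,3,5,9,15,45}  Σf=1+1+1+1+1+1=6
n=46: 1·46 2·23 23·2 46·1  f→[1+1+1+1]=4

8, 2, 6, 6, 4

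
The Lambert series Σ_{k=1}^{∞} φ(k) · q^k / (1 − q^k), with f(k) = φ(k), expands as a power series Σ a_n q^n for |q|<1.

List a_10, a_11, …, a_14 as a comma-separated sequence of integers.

n=10: 10·1 5·2 2·5 1·10  φ→[4+4+1+1]=10
[q^11] φ(11)=10,φ(1)=1 ⇒ 11
q^12  k|12↦φ(k): 1:1 2:1 3:2 4:2 6:2 12:4  a_12=12
d|13:{1,13}  Σφ=1+12=13
[q^14] φ(1)=1,φ(2)=1,φ(7)=6,φ(14)=6 ⇒ 14

10, 11, 12, 13, 14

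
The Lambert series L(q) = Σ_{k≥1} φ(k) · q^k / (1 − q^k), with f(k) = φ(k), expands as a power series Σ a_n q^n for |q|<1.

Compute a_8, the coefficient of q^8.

[q^8] φ(1)=1,φ(2)=1,φ(4)=2,φ(8)=4 ⇒ 8

a_8 = 8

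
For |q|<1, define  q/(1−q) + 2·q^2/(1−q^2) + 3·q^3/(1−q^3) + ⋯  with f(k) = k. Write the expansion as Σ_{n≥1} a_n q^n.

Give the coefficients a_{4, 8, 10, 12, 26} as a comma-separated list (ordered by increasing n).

n=4: 4·1 2·2 1·4  f→[4+2+1]=7
n=8: 8·1 4·2 2·4 1·8  f→[8+4+2+1]=15
[q^10] f(10)=10,f(5)=5,f(2)=2,f(1)=1 ⇒ 18
n=12: 12·1 6·2 4·3 3·4 2·6 1·12  f→[12+6+4+3+2+1]=28
q^26  k|26↦f(k): 1:1 2:2 13:13 26:26  a_26=42

7, 15, 18, 28, 42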